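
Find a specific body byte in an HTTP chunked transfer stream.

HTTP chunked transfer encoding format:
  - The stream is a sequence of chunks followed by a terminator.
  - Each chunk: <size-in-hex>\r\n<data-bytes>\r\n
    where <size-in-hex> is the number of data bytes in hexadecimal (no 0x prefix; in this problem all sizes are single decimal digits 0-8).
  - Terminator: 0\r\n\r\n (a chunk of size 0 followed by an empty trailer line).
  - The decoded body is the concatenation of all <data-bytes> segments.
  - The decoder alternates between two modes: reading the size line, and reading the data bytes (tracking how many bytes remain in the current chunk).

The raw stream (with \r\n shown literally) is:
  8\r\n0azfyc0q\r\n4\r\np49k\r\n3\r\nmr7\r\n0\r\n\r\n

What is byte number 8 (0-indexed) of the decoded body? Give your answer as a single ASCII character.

Chunk 1: stream[0..1]='8' size=0x8=8, data at stream[3..11]='0azfyc0q' -> body[0..8], body so far='0azfyc0q'
Chunk 2: stream[13..14]='4' size=0x4=4, data at stream[16..20]='p49k' -> body[8..12], body so far='0azfyc0qp49k'
Chunk 3: stream[22..23]='3' size=0x3=3, data at stream[25..28]='mr7' -> body[12..15], body so far='0azfyc0qp49kmr7'
Chunk 4: stream[30..31]='0' size=0 (terminator). Final body='0azfyc0qp49kmr7' (15 bytes)
Body byte 8 = 'p'

Answer: p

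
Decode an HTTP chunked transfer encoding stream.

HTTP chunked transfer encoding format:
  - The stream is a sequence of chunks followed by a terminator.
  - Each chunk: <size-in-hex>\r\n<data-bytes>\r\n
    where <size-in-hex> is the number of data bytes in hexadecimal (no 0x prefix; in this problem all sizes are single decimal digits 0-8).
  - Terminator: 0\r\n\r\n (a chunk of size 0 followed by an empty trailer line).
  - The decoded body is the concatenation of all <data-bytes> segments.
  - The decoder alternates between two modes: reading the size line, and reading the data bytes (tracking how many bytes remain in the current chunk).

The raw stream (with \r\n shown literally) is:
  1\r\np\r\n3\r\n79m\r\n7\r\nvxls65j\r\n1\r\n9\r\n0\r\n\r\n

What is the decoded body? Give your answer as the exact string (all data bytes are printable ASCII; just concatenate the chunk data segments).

Answer: p79mvxls65j9

Derivation:
Chunk 1: stream[0..1]='1' size=0x1=1, data at stream[3..4]='p' -> body[0..1], body so far='p'
Chunk 2: stream[6..7]='3' size=0x3=3, data at stream[9..12]='79m' -> body[1..4], body so far='p79m'
Chunk 3: stream[14..15]='7' size=0x7=7, data at stream[17..24]='vxls65j' -> body[4..11], body so far='p79mvxls65j'
Chunk 4: stream[26..27]='1' size=0x1=1, data at stream[29..30]='9' -> body[11..12], body so far='p79mvxls65j9'
Chunk 5: stream[32..33]='0' size=0 (terminator). Final body='p79mvxls65j9' (12 bytes)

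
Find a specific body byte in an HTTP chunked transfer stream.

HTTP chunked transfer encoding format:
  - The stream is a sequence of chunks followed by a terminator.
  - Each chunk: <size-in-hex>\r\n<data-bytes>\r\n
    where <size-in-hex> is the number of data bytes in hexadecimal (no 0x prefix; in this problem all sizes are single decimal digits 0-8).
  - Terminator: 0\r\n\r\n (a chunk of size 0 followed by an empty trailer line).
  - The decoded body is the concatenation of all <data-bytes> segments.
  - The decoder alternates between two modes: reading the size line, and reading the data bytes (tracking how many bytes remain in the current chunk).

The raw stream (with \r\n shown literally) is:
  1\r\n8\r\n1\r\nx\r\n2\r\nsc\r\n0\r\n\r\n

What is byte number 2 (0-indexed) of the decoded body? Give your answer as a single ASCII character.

Chunk 1: stream[0..1]='1' size=0x1=1, data at stream[3..4]='8' -> body[0..1], body so far='8'
Chunk 2: stream[6..7]='1' size=0x1=1, data at stream[9..10]='x' -> body[1..2], body so far='8x'
Chunk 3: stream[12..13]='2' size=0x2=2, data at stream[15..17]='sc' -> body[2..4], body so far='8xsc'
Chunk 4: stream[19..20]='0' size=0 (terminator). Final body='8xsc' (4 bytes)
Body byte 2 = 's'

Answer: s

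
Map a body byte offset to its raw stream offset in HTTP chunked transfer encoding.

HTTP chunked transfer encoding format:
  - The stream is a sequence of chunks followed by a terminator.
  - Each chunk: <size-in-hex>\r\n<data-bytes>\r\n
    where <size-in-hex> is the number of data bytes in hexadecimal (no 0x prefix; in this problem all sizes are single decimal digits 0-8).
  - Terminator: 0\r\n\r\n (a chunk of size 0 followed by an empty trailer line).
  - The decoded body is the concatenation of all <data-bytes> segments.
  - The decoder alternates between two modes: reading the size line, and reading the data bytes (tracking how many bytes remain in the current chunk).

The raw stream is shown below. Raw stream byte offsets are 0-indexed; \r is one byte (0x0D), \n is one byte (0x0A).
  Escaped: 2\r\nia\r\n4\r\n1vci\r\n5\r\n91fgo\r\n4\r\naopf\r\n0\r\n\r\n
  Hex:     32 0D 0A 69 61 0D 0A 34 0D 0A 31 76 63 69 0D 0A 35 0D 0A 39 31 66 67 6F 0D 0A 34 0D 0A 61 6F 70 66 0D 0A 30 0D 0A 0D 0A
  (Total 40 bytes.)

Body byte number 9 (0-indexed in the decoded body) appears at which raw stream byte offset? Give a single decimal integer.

Answer: 22

Derivation:
Chunk 1: stream[0..1]='2' size=0x2=2, data at stream[3..5]='ia' -> body[0..2], body so far='ia'
Chunk 2: stream[7..8]='4' size=0x4=4, data at stream[10..14]='1vci' -> body[2..6], body so far='ia1vci'
Chunk 3: stream[16..17]='5' size=0x5=5, data at stream[19..24]='91fgo' -> body[6..11], body so far='ia1vci91fgo'
Chunk 4: stream[26..27]='4' size=0x4=4, data at stream[29..33]='aopf' -> body[11..15], body so far='ia1vci91fgoaopf'
Chunk 5: stream[35..36]='0' size=0 (terminator). Final body='ia1vci91fgoaopf' (15 bytes)
Body byte 9 at stream offset 22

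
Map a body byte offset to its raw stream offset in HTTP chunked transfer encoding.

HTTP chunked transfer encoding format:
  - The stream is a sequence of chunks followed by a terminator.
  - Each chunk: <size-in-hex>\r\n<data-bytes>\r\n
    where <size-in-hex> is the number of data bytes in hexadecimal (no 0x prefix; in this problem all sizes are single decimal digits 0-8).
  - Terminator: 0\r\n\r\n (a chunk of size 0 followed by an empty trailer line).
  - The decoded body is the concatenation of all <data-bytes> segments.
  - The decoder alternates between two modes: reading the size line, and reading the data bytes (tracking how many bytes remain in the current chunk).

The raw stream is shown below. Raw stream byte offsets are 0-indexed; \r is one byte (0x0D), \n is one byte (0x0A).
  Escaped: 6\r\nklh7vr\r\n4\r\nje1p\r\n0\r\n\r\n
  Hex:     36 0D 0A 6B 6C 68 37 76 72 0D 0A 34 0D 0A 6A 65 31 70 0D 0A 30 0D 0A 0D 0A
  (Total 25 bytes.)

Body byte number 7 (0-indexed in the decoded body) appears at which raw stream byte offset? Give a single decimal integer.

Answer: 15

Derivation:
Chunk 1: stream[0..1]='6' size=0x6=6, data at stream[3..9]='klh7vr' -> body[0..6], body so far='klh7vr'
Chunk 2: stream[11..12]='4' size=0x4=4, data at stream[14..18]='je1p' -> body[6..10], body so far='klh7vrje1p'
Chunk 3: stream[20..21]='0' size=0 (terminator). Final body='klh7vrje1p' (10 bytes)
Body byte 7 at stream offset 15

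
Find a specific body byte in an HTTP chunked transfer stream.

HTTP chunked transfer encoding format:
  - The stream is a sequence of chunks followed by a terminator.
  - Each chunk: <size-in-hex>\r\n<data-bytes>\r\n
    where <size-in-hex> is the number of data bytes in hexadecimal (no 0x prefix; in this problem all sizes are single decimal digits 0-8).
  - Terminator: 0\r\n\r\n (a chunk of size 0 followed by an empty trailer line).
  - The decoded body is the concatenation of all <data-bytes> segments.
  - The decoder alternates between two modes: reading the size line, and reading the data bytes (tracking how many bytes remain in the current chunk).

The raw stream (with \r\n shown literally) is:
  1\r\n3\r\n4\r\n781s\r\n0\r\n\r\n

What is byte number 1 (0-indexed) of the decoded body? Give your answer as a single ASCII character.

Answer: 7

Derivation:
Chunk 1: stream[0..1]='1' size=0x1=1, data at stream[3..4]='3' -> body[0..1], body so far='3'
Chunk 2: stream[6..7]='4' size=0x4=4, data at stream[9..13]='781s' -> body[1..5], body so far='3781s'
Chunk 3: stream[15..16]='0' size=0 (terminator). Final body='3781s' (5 bytes)
Body byte 1 = '7'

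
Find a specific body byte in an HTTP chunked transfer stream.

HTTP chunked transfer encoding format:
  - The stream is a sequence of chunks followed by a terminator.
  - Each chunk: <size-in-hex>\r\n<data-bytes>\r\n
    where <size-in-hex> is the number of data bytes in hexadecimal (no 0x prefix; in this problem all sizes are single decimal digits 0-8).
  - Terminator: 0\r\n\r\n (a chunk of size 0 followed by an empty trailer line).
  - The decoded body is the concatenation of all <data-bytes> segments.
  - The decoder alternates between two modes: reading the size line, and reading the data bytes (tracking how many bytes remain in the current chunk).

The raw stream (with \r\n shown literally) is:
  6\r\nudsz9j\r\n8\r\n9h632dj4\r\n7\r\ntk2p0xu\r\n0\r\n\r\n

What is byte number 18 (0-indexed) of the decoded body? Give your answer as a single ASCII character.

Chunk 1: stream[0..1]='6' size=0x6=6, data at stream[3..9]='udsz9j' -> body[0..6], body so far='udsz9j'
Chunk 2: stream[11..12]='8' size=0x8=8, data at stream[14..22]='9h632dj4' -> body[6..14], body so far='udsz9j9h632dj4'
Chunk 3: stream[24..25]='7' size=0x7=7, data at stream[27..34]='tk2p0xu' -> body[14..21], body so far='udsz9j9h632dj4tk2p0xu'
Chunk 4: stream[36..37]='0' size=0 (terminator). Final body='udsz9j9h632dj4tk2p0xu' (21 bytes)
Body byte 18 = '0'

Answer: 0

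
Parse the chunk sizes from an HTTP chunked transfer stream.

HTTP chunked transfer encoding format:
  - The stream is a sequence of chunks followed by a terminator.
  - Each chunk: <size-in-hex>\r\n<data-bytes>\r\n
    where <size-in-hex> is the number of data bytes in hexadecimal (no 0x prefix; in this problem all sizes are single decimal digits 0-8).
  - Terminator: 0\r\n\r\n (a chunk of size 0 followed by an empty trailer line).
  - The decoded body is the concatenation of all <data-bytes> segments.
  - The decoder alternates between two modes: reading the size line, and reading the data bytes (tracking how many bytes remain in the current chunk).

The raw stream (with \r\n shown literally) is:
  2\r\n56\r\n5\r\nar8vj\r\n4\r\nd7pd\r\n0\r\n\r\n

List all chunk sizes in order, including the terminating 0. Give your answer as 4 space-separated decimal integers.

Answer: 2 5 4 0

Derivation:
Chunk 1: stream[0..1]='2' size=0x2=2, data at stream[3..5]='56' -> body[0..2], body so far='56'
Chunk 2: stream[7..8]='5' size=0x5=5, data at stream[10..15]='ar8vj' -> body[2..7], body so far='56ar8vj'
Chunk 3: stream[17..18]='4' size=0x4=4, data at stream[20..24]='d7pd' -> body[7..11], body so far='56ar8vjd7pd'
Chunk 4: stream[26..27]='0' size=0 (terminator). Final body='56ar8vjd7pd' (11 bytes)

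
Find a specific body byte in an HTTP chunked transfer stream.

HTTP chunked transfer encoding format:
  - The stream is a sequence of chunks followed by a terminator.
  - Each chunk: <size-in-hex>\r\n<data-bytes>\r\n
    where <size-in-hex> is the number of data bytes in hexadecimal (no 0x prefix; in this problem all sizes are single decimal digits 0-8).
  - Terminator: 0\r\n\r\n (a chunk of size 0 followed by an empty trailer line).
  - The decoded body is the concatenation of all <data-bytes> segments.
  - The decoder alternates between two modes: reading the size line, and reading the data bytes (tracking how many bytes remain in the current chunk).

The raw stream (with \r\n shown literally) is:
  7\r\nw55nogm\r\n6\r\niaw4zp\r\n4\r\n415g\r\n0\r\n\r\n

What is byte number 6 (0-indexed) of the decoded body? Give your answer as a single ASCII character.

Chunk 1: stream[0..1]='7' size=0x7=7, data at stream[3..10]='w55nogm' -> body[0..7], body so far='w55nogm'
Chunk 2: stream[12..13]='6' size=0x6=6, data at stream[15..21]='iaw4zp' -> body[7..13], body so far='w55nogmiaw4zp'
Chunk 3: stream[23..24]='4' size=0x4=4, data at stream[26..30]='415g' -> body[13..17], body so far='w55nogmiaw4zp415g'
Chunk 4: stream[32..33]='0' size=0 (terminator). Final body='w55nogmiaw4zp415g' (17 bytes)
Body byte 6 = 'm'

Answer: m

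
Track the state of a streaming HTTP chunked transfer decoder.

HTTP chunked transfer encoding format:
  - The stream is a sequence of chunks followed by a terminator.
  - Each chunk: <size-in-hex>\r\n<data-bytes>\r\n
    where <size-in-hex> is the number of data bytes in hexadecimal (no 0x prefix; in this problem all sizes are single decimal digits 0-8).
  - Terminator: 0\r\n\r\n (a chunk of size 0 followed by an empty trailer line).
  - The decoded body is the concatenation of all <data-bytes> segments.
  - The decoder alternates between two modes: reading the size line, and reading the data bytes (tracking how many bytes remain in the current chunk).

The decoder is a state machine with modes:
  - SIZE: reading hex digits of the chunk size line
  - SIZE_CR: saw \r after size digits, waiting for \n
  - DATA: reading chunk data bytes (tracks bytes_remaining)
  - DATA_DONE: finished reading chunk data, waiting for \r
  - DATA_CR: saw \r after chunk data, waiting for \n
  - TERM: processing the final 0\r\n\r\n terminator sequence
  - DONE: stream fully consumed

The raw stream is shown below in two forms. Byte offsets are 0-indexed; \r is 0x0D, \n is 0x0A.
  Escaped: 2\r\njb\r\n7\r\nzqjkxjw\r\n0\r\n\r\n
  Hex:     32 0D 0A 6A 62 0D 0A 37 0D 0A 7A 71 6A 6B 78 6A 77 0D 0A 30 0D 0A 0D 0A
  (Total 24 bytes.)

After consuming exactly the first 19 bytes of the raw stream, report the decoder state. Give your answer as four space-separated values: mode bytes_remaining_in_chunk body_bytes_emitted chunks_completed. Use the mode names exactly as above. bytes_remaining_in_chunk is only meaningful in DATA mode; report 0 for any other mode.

Byte 0 = '2': mode=SIZE remaining=0 emitted=0 chunks_done=0
Byte 1 = 0x0D: mode=SIZE_CR remaining=0 emitted=0 chunks_done=0
Byte 2 = 0x0A: mode=DATA remaining=2 emitted=0 chunks_done=0
Byte 3 = 'j': mode=DATA remaining=1 emitted=1 chunks_done=0
Byte 4 = 'b': mode=DATA_DONE remaining=0 emitted=2 chunks_done=0
Byte 5 = 0x0D: mode=DATA_CR remaining=0 emitted=2 chunks_done=0
Byte 6 = 0x0A: mode=SIZE remaining=0 emitted=2 chunks_done=1
Byte 7 = '7': mode=SIZE remaining=0 emitted=2 chunks_done=1
Byte 8 = 0x0D: mode=SIZE_CR remaining=0 emitted=2 chunks_done=1
Byte 9 = 0x0A: mode=DATA remaining=7 emitted=2 chunks_done=1
Byte 10 = 'z': mode=DATA remaining=6 emitted=3 chunks_done=1
Byte 11 = 'q': mode=DATA remaining=5 emitted=4 chunks_done=1
Byte 12 = 'j': mode=DATA remaining=4 emitted=5 chunks_done=1
Byte 13 = 'k': mode=DATA remaining=3 emitted=6 chunks_done=1
Byte 14 = 'x': mode=DATA remaining=2 emitted=7 chunks_done=1
Byte 15 = 'j': mode=DATA remaining=1 emitted=8 chunks_done=1
Byte 16 = 'w': mode=DATA_DONE remaining=0 emitted=9 chunks_done=1
Byte 17 = 0x0D: mode=DATA_CR remaining=0 emitted=9 chunks_done=1
Byte 18 = 0x0A: mode=SIZE remaining=0 emitted=9 chunks_done=2

Answer: SIZE 0 9 2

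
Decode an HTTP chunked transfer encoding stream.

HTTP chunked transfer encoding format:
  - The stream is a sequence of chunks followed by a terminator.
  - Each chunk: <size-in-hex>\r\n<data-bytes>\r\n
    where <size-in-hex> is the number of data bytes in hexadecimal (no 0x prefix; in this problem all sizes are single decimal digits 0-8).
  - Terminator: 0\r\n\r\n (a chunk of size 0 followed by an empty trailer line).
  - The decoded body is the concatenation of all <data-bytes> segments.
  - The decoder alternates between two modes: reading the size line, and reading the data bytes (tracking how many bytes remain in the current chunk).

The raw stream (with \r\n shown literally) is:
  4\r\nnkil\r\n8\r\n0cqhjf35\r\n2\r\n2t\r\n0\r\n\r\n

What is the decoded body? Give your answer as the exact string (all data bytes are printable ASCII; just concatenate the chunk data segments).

Chunk 1: stream[0..1]='4' size=0x4=4, data at stream[3..7]='nkil' -> body[0..4], body so far='nkil'
Chunk 2: stream[9..10]='8' size=0x8=8, data at stream[12..20]='0cqhjf35' -> body[4..12], body so far='nkil0cqhjf35'
Chunk 3: stream[22..23]='2' size=0x2=2, data at stream[25..27]='2t' -> body[12..14], body so far='nkil0cqhjf352t'
Chunk 4: stream[29..30]='0' size=0 (terminator). Final body='nkil0cqhjf352t' (14 bytes)

Answer: nkil0cqhjf352t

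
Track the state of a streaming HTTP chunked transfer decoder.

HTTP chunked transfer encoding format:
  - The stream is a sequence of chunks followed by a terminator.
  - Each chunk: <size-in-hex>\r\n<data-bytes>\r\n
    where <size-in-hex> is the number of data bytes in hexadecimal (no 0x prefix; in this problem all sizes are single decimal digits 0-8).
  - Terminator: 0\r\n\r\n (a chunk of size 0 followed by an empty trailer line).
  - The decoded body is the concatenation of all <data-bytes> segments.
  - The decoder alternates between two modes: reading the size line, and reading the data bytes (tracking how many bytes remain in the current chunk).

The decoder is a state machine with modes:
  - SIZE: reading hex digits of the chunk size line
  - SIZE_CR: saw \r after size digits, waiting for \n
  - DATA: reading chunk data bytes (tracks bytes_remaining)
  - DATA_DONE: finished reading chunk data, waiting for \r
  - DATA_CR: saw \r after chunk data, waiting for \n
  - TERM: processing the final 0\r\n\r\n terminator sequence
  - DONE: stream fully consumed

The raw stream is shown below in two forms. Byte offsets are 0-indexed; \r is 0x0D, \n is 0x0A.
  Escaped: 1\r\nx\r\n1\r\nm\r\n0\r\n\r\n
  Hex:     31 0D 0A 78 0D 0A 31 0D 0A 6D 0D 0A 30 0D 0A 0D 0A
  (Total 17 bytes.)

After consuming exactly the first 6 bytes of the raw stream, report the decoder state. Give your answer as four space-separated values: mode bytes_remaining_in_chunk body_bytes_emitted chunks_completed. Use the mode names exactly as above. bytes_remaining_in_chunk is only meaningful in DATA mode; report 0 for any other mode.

Answer: SIZE 0 1 1

Derivation:
Byte 0 = '1': mode=SIZE remaining=0 emitted=0 chunks_done=0
Byte 1 = 0x0D: mode=SIZE_CR remaining=0 emitted=0 chunks_done=0
Byte 2 = 0x0A: mode=DATA remaining=1 emitted=0 chunks_done=0
Byte 3 = 'x': mode=DATA_DONE remaining=0 emitted=1 chunks_done=0
Byte 4 = 0x0D: mode=DATA_CR remaining=0 emitted=1 chunks_done=0
Byte 5 = 0x0A: mode=SIZE remaining=0 emitted=1 chunks_done=1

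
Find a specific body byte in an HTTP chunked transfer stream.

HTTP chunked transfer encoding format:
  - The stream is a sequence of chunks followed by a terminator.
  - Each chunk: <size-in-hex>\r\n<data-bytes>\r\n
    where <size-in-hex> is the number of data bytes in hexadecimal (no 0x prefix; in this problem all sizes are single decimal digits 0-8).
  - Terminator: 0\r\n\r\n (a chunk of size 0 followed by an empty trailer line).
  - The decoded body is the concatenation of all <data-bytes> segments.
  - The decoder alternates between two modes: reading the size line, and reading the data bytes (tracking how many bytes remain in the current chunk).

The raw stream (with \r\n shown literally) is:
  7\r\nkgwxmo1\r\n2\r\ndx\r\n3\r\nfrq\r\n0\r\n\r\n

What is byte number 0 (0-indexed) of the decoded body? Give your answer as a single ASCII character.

Chunk 1: stream[0..1]='7' size=0x7=7, data at stream[3..10]='kgwxmo1' -> body[0..7], body so far='kgwxmo1'
Chunk 2: stream[12..13]='2' size=0x2=2, data at stream[15..17]='dx' -> body[7..9], body so far='kgwxmo1dx'
Chunk 3: stream[19..20]='3' size=0x3=3, data at stream[22..25]='frq' -> body[9..12], body so far='kgwxmo1dxfrq'
Chunk 4: stream[27..28]='0' size=0 (terminator). Final body='kgwxmo1dxfrq' (12 bytes)
Body byte 0 = 'k'

Answer: k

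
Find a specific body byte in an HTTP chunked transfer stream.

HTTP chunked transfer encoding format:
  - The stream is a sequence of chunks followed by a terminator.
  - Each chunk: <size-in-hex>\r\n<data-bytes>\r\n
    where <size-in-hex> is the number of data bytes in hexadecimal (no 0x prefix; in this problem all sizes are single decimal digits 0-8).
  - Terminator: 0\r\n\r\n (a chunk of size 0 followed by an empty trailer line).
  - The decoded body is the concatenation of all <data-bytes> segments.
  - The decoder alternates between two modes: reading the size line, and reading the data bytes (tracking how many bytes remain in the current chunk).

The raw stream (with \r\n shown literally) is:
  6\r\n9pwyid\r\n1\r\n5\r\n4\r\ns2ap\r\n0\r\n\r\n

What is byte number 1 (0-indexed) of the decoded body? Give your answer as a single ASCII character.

Answer: p

Derivation:
Chunk 1: stream[0..1]='6' size=0x6=6, data at stream[3..9]='9pwyid' -> body[0..6], body so far='9pwyid'
Chunk 2: stream[11..12]='1' size=0x1=1, data at stream[14..15]='5' -> body[6..7], body so far='9pwyid5'
Chunk 3: stream[17..18]='4' size=0x4=4, data at stream[20..24]='s2ap' -> body[7..11], body so far='9pwyid5s2ap'
Chunk 4: stream[26..27]='0' size=0 (terminator). Final body='9pwyid5s2ap' (11 bytes)
Body byte 1 = 'p'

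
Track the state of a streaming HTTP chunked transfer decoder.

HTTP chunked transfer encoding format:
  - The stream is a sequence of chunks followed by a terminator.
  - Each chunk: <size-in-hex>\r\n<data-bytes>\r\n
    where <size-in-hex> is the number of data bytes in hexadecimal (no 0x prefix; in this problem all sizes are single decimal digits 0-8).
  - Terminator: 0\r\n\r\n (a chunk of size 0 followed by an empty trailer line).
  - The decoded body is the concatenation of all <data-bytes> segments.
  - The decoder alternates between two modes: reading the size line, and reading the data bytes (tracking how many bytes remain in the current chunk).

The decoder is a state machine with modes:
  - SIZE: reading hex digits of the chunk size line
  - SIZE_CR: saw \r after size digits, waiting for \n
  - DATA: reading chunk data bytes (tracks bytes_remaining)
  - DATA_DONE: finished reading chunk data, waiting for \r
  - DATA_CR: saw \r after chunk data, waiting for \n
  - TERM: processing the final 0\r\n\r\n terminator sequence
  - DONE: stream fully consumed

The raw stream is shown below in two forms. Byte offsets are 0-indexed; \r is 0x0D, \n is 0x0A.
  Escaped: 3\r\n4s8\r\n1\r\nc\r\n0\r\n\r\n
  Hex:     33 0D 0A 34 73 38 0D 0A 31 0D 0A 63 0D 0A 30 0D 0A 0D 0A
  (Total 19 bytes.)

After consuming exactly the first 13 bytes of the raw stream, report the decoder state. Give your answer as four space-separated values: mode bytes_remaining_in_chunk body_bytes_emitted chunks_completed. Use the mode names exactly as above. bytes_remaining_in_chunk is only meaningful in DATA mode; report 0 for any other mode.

Byte 0 = '3': mode=SIZE remaining=0 emitted=0 chunks_done=0
Byte 1 = 0x0D: mode=SIZE_CR remaining=0 emitted=0 chunks_done=0
Byte 2 = 0x0A: mode=DATA remaining=3 emitted=0 chunks_done=0
Byte 3 = '4': mode=DATA remaining=2 emitted=1 chunks_done=0
Byte 4 = 's': mode=DATA remaining=1 emitted=2 chunks_done=0
Byte 5 = '8': mode=DATA_DONE remaining=0 emitted=3 chunks_done=0
Byte 6 = 0x0D: mode=DATA_CR remaining=0 emitted=3 chunks_done=0
Byte 7 = 0x0A: mode=SIZE remaining=0 emitted=3 chunks_done=1
Byte 8 = '1': mode=SIZE remaining=0 emitted=3 chunks_done=1
Byte 9 = 0x0D: mode=SIZE_CR remaining=0 emitted=3 chunks_done=1
Byte 10 = 0x0A: mode=DATA remaining=1 emitted=3 chunks_done=1
Byte 11 = 'c': mode=DATA_DONE remaining=0 emitted=4 chunks_done=1
Byte 12 = 0x0D: mode=DATA_CR remaining=0 emitted=4 chunks_done=1

Answer: DATA_CR 0 4 1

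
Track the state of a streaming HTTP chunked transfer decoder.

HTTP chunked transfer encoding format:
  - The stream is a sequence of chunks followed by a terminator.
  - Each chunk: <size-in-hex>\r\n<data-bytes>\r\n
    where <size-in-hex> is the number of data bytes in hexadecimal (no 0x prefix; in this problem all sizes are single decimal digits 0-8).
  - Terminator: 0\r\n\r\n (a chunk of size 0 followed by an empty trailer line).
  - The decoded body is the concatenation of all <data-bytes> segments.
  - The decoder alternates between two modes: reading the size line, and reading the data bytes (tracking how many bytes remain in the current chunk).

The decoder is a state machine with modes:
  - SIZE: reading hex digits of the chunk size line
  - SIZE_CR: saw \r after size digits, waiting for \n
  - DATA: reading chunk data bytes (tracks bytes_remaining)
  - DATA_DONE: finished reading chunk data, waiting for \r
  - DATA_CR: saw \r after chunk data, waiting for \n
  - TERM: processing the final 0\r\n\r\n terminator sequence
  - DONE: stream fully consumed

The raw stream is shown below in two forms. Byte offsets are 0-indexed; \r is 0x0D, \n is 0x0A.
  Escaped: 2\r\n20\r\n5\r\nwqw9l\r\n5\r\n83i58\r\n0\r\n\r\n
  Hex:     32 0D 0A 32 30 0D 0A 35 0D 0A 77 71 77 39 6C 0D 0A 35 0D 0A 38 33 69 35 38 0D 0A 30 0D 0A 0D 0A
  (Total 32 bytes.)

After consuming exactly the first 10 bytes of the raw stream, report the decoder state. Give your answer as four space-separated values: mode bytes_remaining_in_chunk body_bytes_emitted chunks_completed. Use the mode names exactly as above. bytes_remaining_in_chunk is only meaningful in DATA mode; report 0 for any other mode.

Byte 0 = '2': mode=SIZE remaining=0 emitted=0 chunks_done=0
Byte 1 = 0x0D: mode=SIZE_CR remaining=0 emitted=0 chunks_done=0
Byte 2 = 0x0A: mode=DATA remaining=2 emitted=0 chunks_done=0
Byte 3 = '2': mode=DATA remaining=1 emitted=1 chunks_done=0
Byte 4 = '0': mode=DATA_DONE remaining=0 emitted=2 chunks_done=0
Byte 5 = 0x0D: mode=DATA_CR remaining=0 emitted=2 chunks_done=0
Byte 6 = 0x0A: mode=SIZE remaining=0 emitted=2 chunks_done=1
Byte 7 = '5': mode=SIZE remaining=0 emitted=2 chunks_done=1
Byte 8 = 0x0D: mode=SIZE_CR remaining=0 emitted=2 chunks_done=1
Byte 9 = 0x0A: mode=DATA remaining=5 emitted=2 chunks_done=1

Answer: DATA 5 2 1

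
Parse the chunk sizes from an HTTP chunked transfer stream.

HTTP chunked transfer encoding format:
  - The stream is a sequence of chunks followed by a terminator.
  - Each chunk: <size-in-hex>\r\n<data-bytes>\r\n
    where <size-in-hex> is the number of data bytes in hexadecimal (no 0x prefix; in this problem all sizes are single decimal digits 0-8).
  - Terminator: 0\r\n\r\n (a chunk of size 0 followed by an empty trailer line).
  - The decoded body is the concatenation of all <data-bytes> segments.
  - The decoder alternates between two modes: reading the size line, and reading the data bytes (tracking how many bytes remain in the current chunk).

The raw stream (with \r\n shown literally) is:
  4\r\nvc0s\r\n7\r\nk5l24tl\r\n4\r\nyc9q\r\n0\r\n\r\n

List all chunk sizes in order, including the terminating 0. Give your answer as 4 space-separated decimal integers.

Answer: 4 7 4 0

Derivation:
Chunk 1: stream[0..1]='4' size=0x4=4, data at stream[3..7]='vc0s' -> body[0..4], body so far='vc0s'
Chunk 2: stream[9..10]='7' size=0x7=7, data at stream[12..19]='k5l24tl' -> body[4..11], body so far='vc0sk5l24tl'
Chunk 3: stream[21..22]='4' size=0x4=4, data at stream[24..28]='yc9q' -> body[11..15], body so far='vc0sk5l24tlyc9q'
Chunk 4: stream[30..31]='0' size=0 (terminator). Final body='vc0sk5l24tlyc9q' (15 bytes)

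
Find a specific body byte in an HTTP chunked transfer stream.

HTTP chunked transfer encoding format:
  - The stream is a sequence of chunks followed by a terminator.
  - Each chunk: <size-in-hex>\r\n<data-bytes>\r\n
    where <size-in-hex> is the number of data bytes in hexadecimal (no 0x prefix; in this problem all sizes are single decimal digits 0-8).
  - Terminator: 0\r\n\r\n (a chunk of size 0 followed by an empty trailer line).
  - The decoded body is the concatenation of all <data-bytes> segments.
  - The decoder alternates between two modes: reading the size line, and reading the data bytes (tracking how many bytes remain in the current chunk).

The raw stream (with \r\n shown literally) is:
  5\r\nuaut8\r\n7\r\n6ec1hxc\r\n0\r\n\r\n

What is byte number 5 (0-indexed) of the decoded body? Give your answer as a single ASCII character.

Answer: 6

Derivation:
Chunk 1: stream[0..1]='5' size=0x5=5, data at stream[3..8]='uaut8' -> body[0..5], body so far='uaut8'
Chunk 2: stream[10..11]='7' size=0x7=7, data at stream[13..20]='6ec1hxc' -> body[5..12], body so far='uaut86ec1hxc'
Chunk 3: stream[22..23]='0' size=0 (terminator). Final body='uaut86ec1hxc' (12 bytes)
Body byte 5 = '6'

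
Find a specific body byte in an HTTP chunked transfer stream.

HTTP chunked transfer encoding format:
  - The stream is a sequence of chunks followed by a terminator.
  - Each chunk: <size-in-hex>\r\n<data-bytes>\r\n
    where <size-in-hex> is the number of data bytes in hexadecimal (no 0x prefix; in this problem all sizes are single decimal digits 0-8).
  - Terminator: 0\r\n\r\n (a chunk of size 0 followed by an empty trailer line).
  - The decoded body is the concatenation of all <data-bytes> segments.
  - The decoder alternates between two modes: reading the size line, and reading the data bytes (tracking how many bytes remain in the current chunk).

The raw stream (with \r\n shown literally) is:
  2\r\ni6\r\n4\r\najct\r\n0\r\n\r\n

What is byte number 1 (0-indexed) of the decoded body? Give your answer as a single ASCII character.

Chunk 1: stream[0..1]='2' size=0x2=2, data at stream[3..5]='i6' -> body[0..2], body so far='i6'
Chunk 2: stream[7..8]='4' size=0x4=4, data at stream[10..14]='ajct' -> body[2..6], body so far='i6ajct'
Chunk 3: stream[16..17]='0' size=0 (terminator). Final body='i6ajct' (6 bytes)
Body byte 1 = '6'

Answer: 6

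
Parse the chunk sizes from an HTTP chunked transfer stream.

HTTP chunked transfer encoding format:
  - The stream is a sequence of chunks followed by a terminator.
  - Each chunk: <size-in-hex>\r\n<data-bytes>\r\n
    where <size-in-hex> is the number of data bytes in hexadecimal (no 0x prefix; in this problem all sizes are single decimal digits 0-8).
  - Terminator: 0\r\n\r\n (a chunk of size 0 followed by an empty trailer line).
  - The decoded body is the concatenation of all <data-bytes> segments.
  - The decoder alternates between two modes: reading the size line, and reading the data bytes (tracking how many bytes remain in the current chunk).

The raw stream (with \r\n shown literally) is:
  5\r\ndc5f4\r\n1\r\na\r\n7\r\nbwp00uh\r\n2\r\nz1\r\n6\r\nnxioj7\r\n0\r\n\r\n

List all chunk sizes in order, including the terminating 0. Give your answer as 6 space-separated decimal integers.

Answer: 5 1 7 2 6 0

Derivation:
Chunk 1: stream[0..1]='5' size=0x5=5, data at stream[3..8]='dc5f4' -> body[0..5], body so far='dc5f4'
Chunk 2: stream[10..11]='1' size=0x1=1, data at stream[13..14]='a' -> body[5..6], body so far='dc5f4a'
Chunk 3: stream[16..17]='7' size=0x7=7, data at stream[19..26]='bwp00uh' -> body[6..13], body so far='dc5f4abwp00uh'
Chunk 4: stream[28..29]='2' size=0x2=2, data at stream[31..33]='z1' -> body[13..15], body so far='dc5f4abwp00uhz1'
Chunk 5: stream[35..36]='6' size=0x6=6, data at stream[38..44]='nxioj7' -> body[15..21], body so far='dc5f4abwp00uhz1nxioj7'
Chunk 6: stream[46..47]='0' size=0 (terminator). Final body='dc5f4abwp00uhz1nxioj7' (21 bytes)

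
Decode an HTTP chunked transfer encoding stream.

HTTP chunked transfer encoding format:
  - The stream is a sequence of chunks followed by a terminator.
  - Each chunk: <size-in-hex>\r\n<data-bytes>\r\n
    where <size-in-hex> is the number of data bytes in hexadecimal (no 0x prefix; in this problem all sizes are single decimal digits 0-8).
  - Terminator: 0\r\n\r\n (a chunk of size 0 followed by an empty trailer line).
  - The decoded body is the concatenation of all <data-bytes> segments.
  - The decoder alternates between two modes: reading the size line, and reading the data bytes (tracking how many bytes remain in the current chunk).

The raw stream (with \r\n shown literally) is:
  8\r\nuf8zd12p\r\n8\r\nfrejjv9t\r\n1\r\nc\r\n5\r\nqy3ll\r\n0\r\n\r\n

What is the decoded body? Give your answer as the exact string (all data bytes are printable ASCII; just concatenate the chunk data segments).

Answer: uf8zd12pfrejjv9tcqy3ll

Derivation:
Chunk 1: stream[0..1]='8' size=0x8=8, data at stream[3..11]='uf8zd12p' -> body[0..8], body so far='uf8zd12p'
Chunk 2: stream[13..14]='8' size=0x8=8, data at stream[16..24]='frejjv9t' -> body[8..16], body so far='uf8zd12pfrejjv9t'
Chunk 3: stream[26..27]='1' size=0x1=1, data at stream[29..30]='c' -> body[16..17], body so far='uf8zd12pfrejjv9tc'
Chunk 4: stream[32..33]='5' size=0x5=5, data at stream[35..40]='qy3ll' -> body[17..22], body so far='uf8zd12pfrejjv9tcqy3ll'
Chunk 5: stream[42..43]='0' size=0 (terminator). Final body='uf8zd12pfrejjv9tcqy3ll' (22 bytes)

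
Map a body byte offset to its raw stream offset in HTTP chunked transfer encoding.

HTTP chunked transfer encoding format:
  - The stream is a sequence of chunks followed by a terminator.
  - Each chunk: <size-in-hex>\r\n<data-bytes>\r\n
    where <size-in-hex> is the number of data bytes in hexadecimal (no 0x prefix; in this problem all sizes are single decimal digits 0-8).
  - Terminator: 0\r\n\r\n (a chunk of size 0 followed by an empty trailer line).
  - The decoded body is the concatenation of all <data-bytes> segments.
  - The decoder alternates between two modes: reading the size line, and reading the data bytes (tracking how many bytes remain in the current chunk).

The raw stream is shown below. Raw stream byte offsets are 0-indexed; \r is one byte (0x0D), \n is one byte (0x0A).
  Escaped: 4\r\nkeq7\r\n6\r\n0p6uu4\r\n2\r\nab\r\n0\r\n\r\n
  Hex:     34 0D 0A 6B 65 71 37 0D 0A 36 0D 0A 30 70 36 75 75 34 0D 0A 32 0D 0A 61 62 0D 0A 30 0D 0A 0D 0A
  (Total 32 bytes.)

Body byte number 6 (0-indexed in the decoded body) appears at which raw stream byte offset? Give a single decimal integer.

Chunk 1: stream[0..1]='4' size=0x4=4, data at stream[3..7]='keq7' -> body[0..4], body so far='keq7'
Chunk 2: stream[9..10]='6' size=0x6=6, data at stream[12..18]='0p6uu4' -> body[4..10], body so far='keq70p6uu4'
Chunk 3: stream[20..21]='2' size=0x2=2, data at stream[23..25]='ab' -> body[10..12], body so far='keq70p6uu4ab'
Chunk 4: stream[27..28]='0' size=0 (terminator). Final body='keq70p6uu4ab' (12 bytes)
Body byte 6 at stream offset 14

Answer: 14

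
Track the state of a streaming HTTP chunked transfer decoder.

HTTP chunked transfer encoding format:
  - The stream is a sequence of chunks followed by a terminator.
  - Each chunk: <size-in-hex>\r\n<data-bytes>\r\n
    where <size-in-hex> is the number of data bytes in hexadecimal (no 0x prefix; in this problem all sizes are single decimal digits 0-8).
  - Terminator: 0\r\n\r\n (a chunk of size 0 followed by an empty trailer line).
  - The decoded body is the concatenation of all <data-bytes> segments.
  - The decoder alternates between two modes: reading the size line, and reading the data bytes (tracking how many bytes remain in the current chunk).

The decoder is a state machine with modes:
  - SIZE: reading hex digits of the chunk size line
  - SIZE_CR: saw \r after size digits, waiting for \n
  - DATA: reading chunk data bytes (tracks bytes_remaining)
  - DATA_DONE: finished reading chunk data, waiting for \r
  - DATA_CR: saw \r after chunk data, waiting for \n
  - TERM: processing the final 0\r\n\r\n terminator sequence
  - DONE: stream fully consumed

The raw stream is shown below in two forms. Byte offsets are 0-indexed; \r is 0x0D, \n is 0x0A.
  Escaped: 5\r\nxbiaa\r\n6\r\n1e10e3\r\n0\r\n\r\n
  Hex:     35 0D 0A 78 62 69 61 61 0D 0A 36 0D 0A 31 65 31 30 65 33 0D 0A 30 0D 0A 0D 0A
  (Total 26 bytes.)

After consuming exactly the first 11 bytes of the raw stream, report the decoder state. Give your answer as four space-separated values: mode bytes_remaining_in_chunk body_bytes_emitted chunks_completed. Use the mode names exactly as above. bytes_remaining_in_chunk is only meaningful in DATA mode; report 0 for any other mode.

Answer: SIZE 0 5 1

Derivation:
Byte 0 = '5': mode=SIZE remaining=0 emitted=0 chunks_done=0
Byte 1 = 0x0D: mode=SIZE_CR remaining=0 emitted=0 chunks_done=0
Byte 2 = 0x0A: mode=DATA remaining=5 emitted=0 chunks_done=0
Byte 3 = 'x': mode=DATA remaining=4 emitted=1 chunks_done=0
Byte 4 = 'b': mode=DATA remaining=3 emitted=2 chunks_done=0
Byte 5 = 'i': mode=DATA remaining=2 emitted=3 chunks_done=0
Byte 6 = 'a': mode=DATA remaining=1 emitted=4 chunks_done=0
Byte 7 = 'a': mode=DATA_DONE remaining=0 emitted=5 chunks_done=0
Byte 8 = 0x0D: mode=DATA_CR remaining=0 emitted=5 chunks_done=0
Byte 9 = 0x0A: mode=SIZE remaining=0 emitted=5 chunks_done=1
Byte 10 = '6': mode=SIZE remaining=0 emitted=5 chunks_done=1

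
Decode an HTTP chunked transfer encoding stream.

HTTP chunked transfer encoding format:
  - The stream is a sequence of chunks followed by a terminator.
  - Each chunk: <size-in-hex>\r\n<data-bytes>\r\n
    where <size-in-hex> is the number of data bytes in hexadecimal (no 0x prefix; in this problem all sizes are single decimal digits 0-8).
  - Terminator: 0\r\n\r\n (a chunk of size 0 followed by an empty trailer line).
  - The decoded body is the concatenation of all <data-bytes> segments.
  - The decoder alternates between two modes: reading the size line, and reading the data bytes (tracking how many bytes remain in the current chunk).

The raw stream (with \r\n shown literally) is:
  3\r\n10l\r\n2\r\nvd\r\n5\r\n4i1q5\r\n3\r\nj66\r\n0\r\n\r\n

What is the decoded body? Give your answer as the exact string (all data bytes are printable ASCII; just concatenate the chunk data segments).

Chunk 1: stream[0..1]='3' size=0x3=3, data at stream[3..6]='10l' -> body[0..3], body so far='10l'
Chunk 2: stream[8..9]='2' size=0x2=2, data at stream[11..13]='vd' -> body[3..5], body so far='10lvd'
Chunk 3: stream[15..16]='5' size=0x5=5, data at stream[18..23]='4i1q5' -> body[5..10], body so far='10lvd4i1q5'
Chunk 4: stream[25..26]='3' size=0x3=3, data at stream[28..31]='j66' -> body[10..13], body so far='10lvd4i1q5j66'
Chunk 5: stream[33..34]='0' size=0 (terminator). Final body='10lvd4i1q5j66' (13 bytes)

Answer: 10lvd4i1q5j66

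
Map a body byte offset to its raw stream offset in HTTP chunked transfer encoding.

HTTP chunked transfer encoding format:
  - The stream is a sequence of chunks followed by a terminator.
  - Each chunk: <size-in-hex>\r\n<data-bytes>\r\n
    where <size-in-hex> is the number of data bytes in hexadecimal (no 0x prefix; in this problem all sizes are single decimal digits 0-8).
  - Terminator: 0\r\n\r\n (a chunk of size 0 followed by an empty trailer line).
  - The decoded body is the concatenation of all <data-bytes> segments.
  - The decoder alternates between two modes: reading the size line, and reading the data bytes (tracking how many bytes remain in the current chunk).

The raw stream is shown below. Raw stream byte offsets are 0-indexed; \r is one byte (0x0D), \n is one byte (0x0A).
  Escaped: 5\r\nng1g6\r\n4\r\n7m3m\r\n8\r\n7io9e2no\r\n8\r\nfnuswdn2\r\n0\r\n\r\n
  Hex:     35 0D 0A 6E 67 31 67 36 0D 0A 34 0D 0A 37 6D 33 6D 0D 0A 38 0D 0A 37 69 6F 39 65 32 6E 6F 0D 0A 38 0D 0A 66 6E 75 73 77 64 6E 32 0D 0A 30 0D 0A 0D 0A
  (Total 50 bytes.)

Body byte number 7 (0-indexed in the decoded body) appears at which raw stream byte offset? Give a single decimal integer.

Answer: 15

Derivation:
Chunk 1: stream[0..1]='5' size=0x5=5, data at stream[3..8]='ng1g6' -> body[0..5], body so far='ng1g6'
Chunk 2: stream[10..11]='4' size=0x4=4, data at stream[13..17]='7m3m' -> body[5..9], body so far='ng1g67m3m'
Chunk 3: stream[19..20]='8' size=0x8=8, data at stream[22..30]='7io9e2no' -> body[9..17], body so far='ng1g67m3m7io9e2no'
Chunk 4: stream[32..33]='8' size=0x8=8, data at stream[35..43]='fnuswdn2' -> body[17..25], body so far='ng1g67m3m7io9e2nofnuswdn2'
Chunk 5: stream[45..46]='0' size=0 (terminator). Final body='ng1g67m3m7io9e2nofnuswdn2' (25 bytes)
Body byte 7 at stream offset 15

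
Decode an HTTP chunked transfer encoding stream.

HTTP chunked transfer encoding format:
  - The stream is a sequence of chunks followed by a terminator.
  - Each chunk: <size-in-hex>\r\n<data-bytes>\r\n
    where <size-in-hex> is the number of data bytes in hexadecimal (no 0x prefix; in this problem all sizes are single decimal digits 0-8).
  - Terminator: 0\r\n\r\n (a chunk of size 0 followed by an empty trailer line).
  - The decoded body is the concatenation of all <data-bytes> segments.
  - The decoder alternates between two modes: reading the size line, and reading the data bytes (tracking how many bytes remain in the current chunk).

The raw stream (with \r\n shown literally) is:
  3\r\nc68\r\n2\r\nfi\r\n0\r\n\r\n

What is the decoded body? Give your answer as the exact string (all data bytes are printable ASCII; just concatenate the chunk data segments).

Chunk 1: stream[0..1]='3' size=0x3=3, data at stream[3..6]='c68' -> body[0..3], body so far='c68'
Chunk 2: stream[8..9]='2' size=0x2=2, data at stream[11..13]='fi' -> body[3..5], body so far='c68fi'
Chunk 3: stream[15..16]='0' size=0 (terminator). Final body='c68fi' (5 bytes)

Answer: c68fi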